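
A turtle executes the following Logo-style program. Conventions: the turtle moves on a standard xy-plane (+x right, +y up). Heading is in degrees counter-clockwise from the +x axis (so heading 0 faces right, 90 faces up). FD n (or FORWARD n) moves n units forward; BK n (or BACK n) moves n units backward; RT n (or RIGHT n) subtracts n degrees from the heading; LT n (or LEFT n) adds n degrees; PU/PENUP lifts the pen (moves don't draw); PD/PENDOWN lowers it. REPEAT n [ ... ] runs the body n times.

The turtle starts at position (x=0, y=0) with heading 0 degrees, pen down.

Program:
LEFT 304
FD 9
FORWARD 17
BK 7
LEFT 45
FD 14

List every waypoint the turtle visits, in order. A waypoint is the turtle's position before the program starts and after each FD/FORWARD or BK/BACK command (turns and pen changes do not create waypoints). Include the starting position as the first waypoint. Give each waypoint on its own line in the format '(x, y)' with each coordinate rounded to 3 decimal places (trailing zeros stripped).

Answer: (0, 0)
(5.033, -7.461)
(14.539, -21.555)
(10.625, -15.752)
(24.367, -18.423)

Derivation:
Executing turtle program step by step:
Start: pos=(0,0), heading=0, pen down
LT 304: heading 0 -> 304
FD 9: (0,0) -> (5.033,-7.461) [heading=304, draw]
FD 17: (5.033,-7.461) -> (14.539,-21.555) [heading=304, draw]
BK 7: (14.539,-21.555) -> (10.625,-15.752) [heading=304, draw]
LT 45: heading 304 -> 349
FD 14: (10.625,-15.752) -> (24.367,-18.423) [heading=349, draw]
Final: pos=(24.367,-18.423), heading=349, 4 segment(s) drawn
Waypoints (5 total):
(0, 0)
(5.033, -7.461)
(14.539, -21.555)
(10.625, -15.752)
(24.367, -18.423)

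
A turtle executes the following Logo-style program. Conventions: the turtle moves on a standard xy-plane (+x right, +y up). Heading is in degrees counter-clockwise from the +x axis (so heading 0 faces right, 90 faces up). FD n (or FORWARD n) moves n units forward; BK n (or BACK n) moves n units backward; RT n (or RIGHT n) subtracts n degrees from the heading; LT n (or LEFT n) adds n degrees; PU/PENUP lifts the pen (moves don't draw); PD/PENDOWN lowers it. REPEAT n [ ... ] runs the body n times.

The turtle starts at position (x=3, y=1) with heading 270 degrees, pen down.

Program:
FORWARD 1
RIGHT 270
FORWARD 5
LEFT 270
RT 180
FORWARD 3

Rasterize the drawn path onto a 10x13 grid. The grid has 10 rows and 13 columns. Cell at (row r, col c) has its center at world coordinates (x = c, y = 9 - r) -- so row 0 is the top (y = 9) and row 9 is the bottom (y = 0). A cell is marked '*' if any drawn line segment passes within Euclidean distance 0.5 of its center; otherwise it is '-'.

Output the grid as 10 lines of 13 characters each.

Segment 0: (3,1) -> (3,0)
Segment 1: (3,0) -> (8,0)
Segment 2: (8,0) -> (8,3)

Answer: -------------
-------------
-------------
-------------
-------------
-------------
--------*----
--------*----
---*----*----
---******----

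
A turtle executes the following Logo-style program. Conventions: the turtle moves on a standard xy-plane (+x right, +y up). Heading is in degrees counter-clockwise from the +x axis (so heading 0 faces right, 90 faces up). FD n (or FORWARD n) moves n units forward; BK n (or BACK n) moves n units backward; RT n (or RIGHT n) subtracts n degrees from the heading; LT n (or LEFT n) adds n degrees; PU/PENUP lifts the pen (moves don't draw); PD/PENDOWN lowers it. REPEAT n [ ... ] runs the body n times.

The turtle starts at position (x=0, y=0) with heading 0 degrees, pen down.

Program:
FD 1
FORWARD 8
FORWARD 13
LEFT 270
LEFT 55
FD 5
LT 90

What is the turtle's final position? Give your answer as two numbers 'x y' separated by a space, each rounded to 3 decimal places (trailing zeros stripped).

Answer: 26.096 -2.868

Derivation:
Executing turtle program step by step:
Start: pos=(0,0), heading=0, pen down
FD 1: (0,0) -> (1,0) [heading=0, draw]
FD 8: (1,0) -> (9,0) [heading=0, draw]
FD 13: (9,0) -> (22,0) [heading=0, draw]
LT 270: heading 0 -> 270
LT 55: heading 270 -> 325
FD 5: (22,0) -> (26.096,-2.868) [heading=325, draw]
LT 90: heading 325 -> 55
Final: pos=(26.096,-2.868), heading=55, 4 segment(s) drawn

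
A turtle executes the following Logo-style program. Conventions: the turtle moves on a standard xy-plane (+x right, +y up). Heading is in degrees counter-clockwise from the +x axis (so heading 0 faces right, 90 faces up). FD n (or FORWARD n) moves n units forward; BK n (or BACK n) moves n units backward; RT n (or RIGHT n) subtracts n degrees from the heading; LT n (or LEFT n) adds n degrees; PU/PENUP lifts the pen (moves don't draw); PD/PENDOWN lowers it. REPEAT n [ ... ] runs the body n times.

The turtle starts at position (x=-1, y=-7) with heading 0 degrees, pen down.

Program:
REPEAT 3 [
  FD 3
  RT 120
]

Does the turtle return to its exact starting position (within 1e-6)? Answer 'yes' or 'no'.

Answer: yes

Derivation:
Executing turtle program step by step:
Start: pos=(-1,-7), heading=0, pen down
REPEAT 3 [
  -- iteration 1/3 --
  FD 3: (-1,-7) -> (2,-7) [heading=0, draw]
  RT 120: heading 0 -> 240
  -- iteration 2/3 --
  FD 3: (2,-7) -> (0.5,-9.598) [heading=240, draw]
  RT 120: heading 240 -> 120
  -- iteration 3/3 --
  FD 3: (0.5,-9.598) -> (-1,-7) [heading=120, draw]
  RT 120: heading 120 -> 0
]
Final: pos=(-1,-7), heading=0, 3 segment(s) drawn

Start position: (-1, -7)
Final position: (-1, -7)
Distance = 0; < 1e-6 -> CLOSED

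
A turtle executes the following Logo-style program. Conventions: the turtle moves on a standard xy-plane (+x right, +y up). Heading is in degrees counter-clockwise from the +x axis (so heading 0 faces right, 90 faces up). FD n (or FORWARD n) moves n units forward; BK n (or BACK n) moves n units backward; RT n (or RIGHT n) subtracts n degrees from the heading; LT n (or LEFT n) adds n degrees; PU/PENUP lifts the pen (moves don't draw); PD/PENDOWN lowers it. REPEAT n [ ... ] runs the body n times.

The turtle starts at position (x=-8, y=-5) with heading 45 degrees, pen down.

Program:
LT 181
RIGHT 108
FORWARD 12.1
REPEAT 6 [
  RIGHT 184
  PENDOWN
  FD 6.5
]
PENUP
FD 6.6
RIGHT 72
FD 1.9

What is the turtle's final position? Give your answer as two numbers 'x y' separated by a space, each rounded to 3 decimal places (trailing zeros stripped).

Answer: -11.067 13.306

Derivation:
Executing turtle program step by step:
Start: pos=(-8,-5), heading=45, pen down
LT 181: heading 45 -> 226
RT 108: heading 226 -> 118
FD 12.1: (-8,-5) -> (-13.681,5.684) [heading=118, draw]
REPEAT 6 [
  -- iteration 1/6 --
  RT 184: heading 118 -> 294
  PD: pen down
  FD 6.5: (-13.681,5.684) -> (-11.037,-0.254) [heading=294, draw]
  -- iteration 2/6 --
  RT 184: heading 294 -> 110
  PD: pen down
  FD 6.5: (-11.037,-0.254) -> (-13.26,5.854) [heading=110, draw]
  -- iteration 3/6 --
  RT 184: heading 110 -> 286
  PD: pen down
  FD 6.5: (-13.26,5.854) -> (-11.468,-0.395) [heading=286, draw]
  -- iteration 4/6 --
  RT 184: heading 286 -> 102
  PD: pen down
  FD 6.5: (-11.468,-0.395) -> (-12.82,5.963) [heading=102, draw]
  -- iteration 5/6 --
  RT 184: heading 102 -> 278
  PD: pen down
  FD 6.5: (-12.82,5.963) -> (-11.915,-0.473) [heading=278, draw]
  -- iteration 6/6 --
  RT 184: heading 278 -> 94
  PD: pen down
  FD 6.5: (-11.915,-0.473) -> (-12.369,6.011) [heading=94, draw]
]
PU: pen up
FD 6.6: (-12.369,6.011) -> (-12.829,12.595) [heading=94, move]
RT 72: heading 94 -> 22
FD 1.9: (-12.829,12.595) -> (-11.067,13.306) [heading=22, move]
Final: pos=(-11.067,13.306), heading=22, 7 segment(s) drawn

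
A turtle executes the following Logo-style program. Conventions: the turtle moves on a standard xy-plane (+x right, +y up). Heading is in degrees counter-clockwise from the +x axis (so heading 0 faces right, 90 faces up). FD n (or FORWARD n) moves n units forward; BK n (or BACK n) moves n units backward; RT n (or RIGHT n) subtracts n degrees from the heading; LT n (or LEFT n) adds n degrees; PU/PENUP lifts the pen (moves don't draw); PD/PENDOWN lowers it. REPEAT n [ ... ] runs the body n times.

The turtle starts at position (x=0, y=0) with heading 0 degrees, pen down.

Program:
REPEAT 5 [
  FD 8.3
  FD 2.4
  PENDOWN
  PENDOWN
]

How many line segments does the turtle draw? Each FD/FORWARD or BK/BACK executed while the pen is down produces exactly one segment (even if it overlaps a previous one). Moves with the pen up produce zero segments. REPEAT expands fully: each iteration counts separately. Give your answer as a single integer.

Answer: 10

Derivation:
Executing turtle program step by step:
Start: pos=(0,0), heading=0, pen down
REPEAT 5 [
  -- iteration 1/5 --
  FD 8.3: (0,0) -> (8.3,0) [heading=0, draw]
  FD 2.4: (8.3,0) -> (10.7,0) [heading=0, draw]
  PD: pen down
  PD: pen down
  -- iteration 2/5 --
  FD 8.3: (10.7,0) -> (19,0) [heading=0, draw]
  FD 2.4: (19,0) -> (21.4,0) [heading=0, draw]
  PD: pen down
  PD: pen down
  -- iteration 3/5 --
  FD 8.3: (21.4,0) -> (29.7,0) [heading=0, draw]
  FD 2.4: (29.7,0) -> (32.1,0) [heading=0, draw]
  PD: pen down
  PD: pen down
  -- iteration 4/5 --
  FD 8.3: (32.1,0) -> (40.4,0) [heading=0, draw]
  FD 2.4: (40.4,0) -> (42.8,0) [heading=0, draw]
  PD: pen down
  PD: pen down
  -- iteration 5/5 --
  FD 8.3: (42.8,0) -> (51.1,0) [heading=0, draw]
  FD 2.4: (51.1,0) -> (53.5,0) [heading=0, draw]
  PD: pen down
  PD: pen down
]
Final: pos=(53.5,0), heading=0, 10 segment(s) drawn
Segments drawn: 10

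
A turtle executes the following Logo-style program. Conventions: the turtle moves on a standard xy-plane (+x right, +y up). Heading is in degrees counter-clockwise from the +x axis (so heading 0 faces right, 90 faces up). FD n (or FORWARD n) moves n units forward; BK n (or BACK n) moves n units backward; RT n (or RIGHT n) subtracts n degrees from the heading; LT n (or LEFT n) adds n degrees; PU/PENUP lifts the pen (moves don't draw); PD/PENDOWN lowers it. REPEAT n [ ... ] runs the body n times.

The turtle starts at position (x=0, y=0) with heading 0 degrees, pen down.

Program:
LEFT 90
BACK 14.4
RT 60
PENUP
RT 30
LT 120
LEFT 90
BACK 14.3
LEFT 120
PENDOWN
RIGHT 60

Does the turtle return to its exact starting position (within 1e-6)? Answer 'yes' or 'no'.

Executing turtle program step by step:
Start: pos=(0,0), heading=0, pen down
LT 90: heading 0 -> 90
BK 14.4: (0,0) -> (0,-14.4) [heading=90, draw]
RT 60: heading 90 -> 30
PU: pen up
RT 30: heading 30 -> 0
LT 120: heading 0 -> 120
LT 90: heading 120 -> 210
BK 14.3: (0,-14.4) -> (12.384,-7.25) [heading=210, move]
LT 120: heading 210 -> 330
PD: pen down
RT 60: heading 330 -> 270
Final: pos=(12.384,-7.25), heading=270, 1 segment(s) drawn

Start position: (0, 0)
Final position: (12.384, -7.25)
Distance = 14.35; >= 1e-6 -> NOT closed

Answer: no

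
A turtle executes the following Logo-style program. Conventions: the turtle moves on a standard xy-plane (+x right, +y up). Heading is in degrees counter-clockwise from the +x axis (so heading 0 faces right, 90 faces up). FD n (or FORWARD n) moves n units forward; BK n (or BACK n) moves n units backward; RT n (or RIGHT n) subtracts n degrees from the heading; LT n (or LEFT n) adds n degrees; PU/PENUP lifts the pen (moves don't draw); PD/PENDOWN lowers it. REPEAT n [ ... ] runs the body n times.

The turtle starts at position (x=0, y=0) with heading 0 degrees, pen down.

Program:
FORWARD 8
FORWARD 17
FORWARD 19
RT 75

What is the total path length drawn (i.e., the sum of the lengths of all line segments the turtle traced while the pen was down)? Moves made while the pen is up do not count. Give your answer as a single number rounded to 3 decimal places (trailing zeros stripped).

Answer: 44

Derivation:
Executing turtle program step by step:
Start: pos=(0,0), heading=0, pen down
FD 8: (0,0) -> (8,0) [heading=0, draw]
FD 17: (8,0) -> (25,0) [heading=0, draw]
FD 19: (25,0) -> (44,0) [heading=0, draw]
RT 75: heading 0 -> 285
Final: pos=(44,0), heading=285, 3 segment(s) drawn

Segment lengths:
  seg 1: (0,0) -> (8,0), length = 8
  seg 2: (8,0) -> (25,0), length = 17
  seg 3: (25,0) -> (44,0), length = 19
Total = 44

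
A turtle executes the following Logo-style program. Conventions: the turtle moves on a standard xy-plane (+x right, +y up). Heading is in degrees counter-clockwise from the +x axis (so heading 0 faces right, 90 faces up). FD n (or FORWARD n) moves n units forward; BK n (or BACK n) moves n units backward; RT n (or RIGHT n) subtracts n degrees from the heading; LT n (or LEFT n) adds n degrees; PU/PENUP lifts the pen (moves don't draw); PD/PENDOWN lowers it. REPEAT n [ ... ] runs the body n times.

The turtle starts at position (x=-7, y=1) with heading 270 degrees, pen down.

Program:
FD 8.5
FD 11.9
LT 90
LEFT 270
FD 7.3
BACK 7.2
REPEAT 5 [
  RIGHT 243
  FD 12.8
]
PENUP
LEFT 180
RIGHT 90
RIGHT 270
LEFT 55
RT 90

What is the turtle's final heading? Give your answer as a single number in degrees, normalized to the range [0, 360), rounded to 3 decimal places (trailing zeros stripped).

Answer: 280

Derivation:
Executing turtle program step by step:
Start: pos=(-7,1), heading=270, pen down
FD 8.5: (-7,1) -> (-7,-7.5) [heading=270, draw]
FD 11.9: (-7,-7.5) -> (-7,-19.4) [heading=270, draw]
LT 90: heading 270 -> 0
LT 270: heading 0 -> 270
FD 7.3: (-7,-19.4) -> (-7,-26.7) [heading=270, draw]
BK 7.2: (-7,-26.7) -> (-7,-19.5) [heading=270, draw]
REPEAT 5 [
  -- iteration 1/5 --
  RT 243: heading 270 -> 27
  FD 12.8: (-7,-19.5) -> (4.405,-13.689) [heading=27, draw]
  -- iteration 2/5 --
  RT 243: heading 27 -> 144
  FD 12.8: (4.405,-13.689) -> (-5.951,-6.165) [heading=144, draw]
  -- iteration 3/5 --
  RT 243: heading 144 -> 261
  FD 12.8: (-5.951,-6.165) -> (-7.953,-18.808) [heading=261, draw]
  -- iteration 4/5 --
  RT 243: heading 261 -> 18
  FD 12.8: (-7.953,-18.808) -> (4.221,-14.852) [heading=18, draw]
  -- iteration 5/5 --
  RT 243: heading 18 -> 135
  FD 12.8: (4.221,-14.852) -> (-4.83,-5.801) [heading=135, draw]
]
PU: pen up
LT 180: heading 135 -> 315
RT 90: heading 315 -> 225
RT 270: heading 225 -> 315
LT 55: heading 315 -> 10
RT 90: heading 10 -> 280
Final: pos=(-4.83,-5.801), heading=280, 9 segment(s) drawn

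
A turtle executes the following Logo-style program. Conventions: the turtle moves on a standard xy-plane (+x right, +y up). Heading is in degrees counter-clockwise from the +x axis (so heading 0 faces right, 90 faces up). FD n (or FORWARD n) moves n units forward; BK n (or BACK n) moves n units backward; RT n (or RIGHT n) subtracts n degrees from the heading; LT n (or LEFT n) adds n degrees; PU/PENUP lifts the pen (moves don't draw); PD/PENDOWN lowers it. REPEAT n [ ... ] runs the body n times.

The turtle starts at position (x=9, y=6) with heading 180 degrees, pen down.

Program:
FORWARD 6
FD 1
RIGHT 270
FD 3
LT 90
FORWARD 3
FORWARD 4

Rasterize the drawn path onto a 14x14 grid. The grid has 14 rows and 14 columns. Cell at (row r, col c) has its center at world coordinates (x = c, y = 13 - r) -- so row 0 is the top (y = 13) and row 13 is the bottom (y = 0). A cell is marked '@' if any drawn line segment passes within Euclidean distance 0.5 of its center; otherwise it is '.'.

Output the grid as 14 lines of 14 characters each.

Answer: ..............
..............
..............
..............
..............
..............
..............
..@@@@@@@@....
..@...........
..@...........
..@@@@@@@@....
..............
..............
..............

Derivation:
Segment 0: (9,6) -> (3,6)
Segment 1: (3,6) -> (2,6)
Segment 2: (2,6) -> (2,3)
Segment 3: (2,3) -> (5,3)
Segment 4: (5,3) -> (9,3)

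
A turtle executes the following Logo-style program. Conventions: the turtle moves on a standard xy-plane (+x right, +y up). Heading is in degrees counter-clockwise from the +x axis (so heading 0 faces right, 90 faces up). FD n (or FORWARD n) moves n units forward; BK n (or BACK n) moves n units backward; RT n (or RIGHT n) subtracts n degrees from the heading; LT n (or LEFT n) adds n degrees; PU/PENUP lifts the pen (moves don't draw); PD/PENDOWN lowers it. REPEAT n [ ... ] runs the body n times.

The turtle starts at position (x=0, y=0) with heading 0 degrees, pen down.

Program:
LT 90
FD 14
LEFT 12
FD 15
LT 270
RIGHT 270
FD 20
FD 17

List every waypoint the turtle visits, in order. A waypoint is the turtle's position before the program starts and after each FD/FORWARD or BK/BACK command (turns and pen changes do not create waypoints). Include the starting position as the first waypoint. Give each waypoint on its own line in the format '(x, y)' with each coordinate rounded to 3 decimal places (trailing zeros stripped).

Answer: (0, 0)
(0, 14)
(-3.119, 28.672)
(-7.277, 48.235)
(-10.811, 64.864)

Derivation:
Executing turtle program step by step:
Start: pos=(0,0), heading=0, pen down
LT 90: heading 0 -> 90
FD 14: (0,0) -> (0,14) [heading=90, draw]
LT 12: heading 90 -> 102
FD 15: (0,14) -> (-3.119,28.672) [heading=102, draw]
LT 270: heading 102 -> 12
RT 270: heading 12 -> 102
FD 20: (-3.119,28.672) -> (-7.277,48.235) [heading=102, draw]
FD 17: (-7.277,48.235) -> (-10.811,64.864) [heading=102, draw]
Final: pos=(-10.811,64.864), heading=102, 4 segment(s) drawn
Waypoints (5 total):
(0, 0)
(0, 14)
(-3.119, 28.672)
(-7.277, 48.235)
(-10.811, 64.864)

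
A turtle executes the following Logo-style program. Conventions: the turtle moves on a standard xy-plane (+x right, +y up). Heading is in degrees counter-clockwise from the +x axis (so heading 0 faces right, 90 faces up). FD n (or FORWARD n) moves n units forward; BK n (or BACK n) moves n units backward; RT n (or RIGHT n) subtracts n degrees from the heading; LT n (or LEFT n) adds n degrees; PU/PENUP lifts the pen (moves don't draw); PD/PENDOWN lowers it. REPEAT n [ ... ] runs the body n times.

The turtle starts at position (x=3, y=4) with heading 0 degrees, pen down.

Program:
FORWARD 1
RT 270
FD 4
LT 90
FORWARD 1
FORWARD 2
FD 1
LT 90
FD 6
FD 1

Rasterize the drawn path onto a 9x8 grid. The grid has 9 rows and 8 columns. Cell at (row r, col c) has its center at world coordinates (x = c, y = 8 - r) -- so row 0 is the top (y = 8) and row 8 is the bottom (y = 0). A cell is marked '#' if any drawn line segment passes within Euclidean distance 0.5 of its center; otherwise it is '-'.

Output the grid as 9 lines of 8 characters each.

Answer: #####---
#---#---
#---#---
#---#---
#--##---
#-------
#-------
#-------
--------

Derivation:
Segment 0: (3,4) -> (4,4)
Segment 1: (4,4) -> (4,8)
Segment 2: (4,8) -> (3,8)
Segment 3: (3,8) -> (1,8)
Segment 4: (1,8) -> (-0,8)
Segment 5: (-0,8) -> (-0,2)
Segment 6: (-0,2) -> (-0,1)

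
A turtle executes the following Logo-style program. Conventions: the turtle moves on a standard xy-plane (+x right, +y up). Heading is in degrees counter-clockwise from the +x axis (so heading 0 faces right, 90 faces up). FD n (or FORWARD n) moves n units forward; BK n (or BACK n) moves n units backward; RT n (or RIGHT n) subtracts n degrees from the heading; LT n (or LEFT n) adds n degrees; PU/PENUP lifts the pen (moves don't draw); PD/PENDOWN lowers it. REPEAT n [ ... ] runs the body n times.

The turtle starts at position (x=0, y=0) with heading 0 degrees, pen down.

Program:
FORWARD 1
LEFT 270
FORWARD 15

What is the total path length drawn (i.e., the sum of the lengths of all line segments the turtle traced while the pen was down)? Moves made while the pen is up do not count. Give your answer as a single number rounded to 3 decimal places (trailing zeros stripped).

Answer: 16

Derivation:
Executing turtle program step by step:
Start: pos=(0,0), heading=0, pen down
FD 1: (0,0) -> (1,0) [heading=0, draw]
LT 270: heading 0 -> 270
FD 15: (1,0) -> (1,-15) [heading=270, draw]
Final: pos=(1,-15), heading=270, 2 segment(s) drawn

Segment lengths:
  seg 1: (0,0) -> (1,0), length = 1
  seg 2: (1,0) -> (1,-15), length = 15
Total = 16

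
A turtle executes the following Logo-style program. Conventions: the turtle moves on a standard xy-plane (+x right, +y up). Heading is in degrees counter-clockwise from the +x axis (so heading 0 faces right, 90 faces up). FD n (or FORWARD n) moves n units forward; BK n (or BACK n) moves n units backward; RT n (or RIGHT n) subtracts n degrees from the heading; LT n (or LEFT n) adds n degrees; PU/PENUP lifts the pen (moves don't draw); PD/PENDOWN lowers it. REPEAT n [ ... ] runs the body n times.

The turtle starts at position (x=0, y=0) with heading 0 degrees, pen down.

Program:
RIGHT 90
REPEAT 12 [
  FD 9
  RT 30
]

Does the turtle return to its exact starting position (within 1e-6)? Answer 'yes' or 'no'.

Answer: yes

Derivation:
Executing turtle program step by step:
Start: pos=(0,0), heading=0, pen down
RT 90: heading 0 -> 270
REPEAT 12 [
  -- iteration 1/12 --
  FD 9: (0,0) -> (0,-9) [heading=270, draw]
  RT 30: heading 270 -> 240
  -- iteration 2/12 --
  FD 9: (0,-9) -> (-4.5,-16.794) [heading=240, draw]
  RT 30: heading 240 -> 210
  -- iteration 3/12 --
  FD 9: (-4.5,-16.794) -> (-12.294,-21.294) [heading=210, draw]
  RT 30: heading 210 -> 180
  -- iteration 4/12 --
  FD 9: (-12.294,-21.294) -> (-21.294,-21.294) [heading=180, draw]
  RT 30: heading 180 -> 150
  -- iteration 5/12 --
  FD 9: (-21.294,-21.294) -> (-29.088,-16.794) [heading=150, draw]
  RT 30: heading 150 -> 120
  -- iteration 6/12 --
  FD 9: (-29.088,-16.794) -> (-33.588,-9) [heading=120, draw]
  RT 30: heading 120 -> 90
  -- iteration 7/12 --
  FD 9: (-33.588,-9) -> (-33.588,0) [heading=90, draw]
  RT 30: heading 90 -> 60
  -- iteration 8/12 --
  FD 9: (-33.588,0) -> (-29.088,7.794) [heading=60, draw]
  RT 30: heading 60 -> 30
  -- iteration 9/12 --
  FD 9: (-29.088,7.794) -> (-21.294,12.294) [heading=30, draw]
  RT 30: heading 30 -> 0
  -- iteration 10/12 --
  FD 9: (-21.294,12.294) -> (-12.294,12.294) [heading=0, draw]
  RT 30: heading 0 -> 330
  -- iteration 11/12 --
  FD 9: (-12.294,12.294) -> (-4.5,7.794) [heading=330, draw]
  RT 30: heading 330 -> 300
  -- iteration 12/12 --
  FD 9: (-4.5,7.794) -> (0,0) [heading=300, draw]
  RT 30: heading 300 -> 270
]
Final: pos=(0,0), heading=270, 12 segment(s) drawn

Start position: (0, 0)
Final position: (0, 0)
Distance = 0; < 1e-6 -> CLOSED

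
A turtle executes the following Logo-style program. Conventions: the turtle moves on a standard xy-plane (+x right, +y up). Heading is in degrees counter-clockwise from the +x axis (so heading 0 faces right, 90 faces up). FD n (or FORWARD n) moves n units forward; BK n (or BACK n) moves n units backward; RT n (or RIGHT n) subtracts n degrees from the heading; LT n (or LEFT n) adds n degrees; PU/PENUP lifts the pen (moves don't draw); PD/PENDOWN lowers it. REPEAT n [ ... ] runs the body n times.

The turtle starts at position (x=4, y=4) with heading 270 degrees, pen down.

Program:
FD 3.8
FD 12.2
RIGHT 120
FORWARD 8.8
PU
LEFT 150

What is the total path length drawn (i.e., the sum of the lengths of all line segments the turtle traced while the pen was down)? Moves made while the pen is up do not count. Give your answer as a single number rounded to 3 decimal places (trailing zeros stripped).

Executing turtle program step by step:
Start: pos=(4,4), heading=270, pen down
FD 3.8: (4,4) -> (4,0.2) [heading=270, draw]
FD 12.2: (4,0.2) -> (4,-12) [heading=270, draw]
RT 120: heading 270 -> 150
FD 8.8: (4,-12) -> (-3.621,-7.6) [heading=150, draw]
PU: pen up
LT 150: heading 150 -> 300
Final: pos=(-3.621,-7.6), heading=300, 3 segment(s) drawn

Segment lengths:
  seg 1: (4,4) -> (4,0.2), length = 3.8
  seg 2: (4,0.2) -> (4,-12), length = 12.2
  seg 3: (4,-12) -> (-3.621,-7.6), length = 8.8
Total = 24.8

Answer: 24.8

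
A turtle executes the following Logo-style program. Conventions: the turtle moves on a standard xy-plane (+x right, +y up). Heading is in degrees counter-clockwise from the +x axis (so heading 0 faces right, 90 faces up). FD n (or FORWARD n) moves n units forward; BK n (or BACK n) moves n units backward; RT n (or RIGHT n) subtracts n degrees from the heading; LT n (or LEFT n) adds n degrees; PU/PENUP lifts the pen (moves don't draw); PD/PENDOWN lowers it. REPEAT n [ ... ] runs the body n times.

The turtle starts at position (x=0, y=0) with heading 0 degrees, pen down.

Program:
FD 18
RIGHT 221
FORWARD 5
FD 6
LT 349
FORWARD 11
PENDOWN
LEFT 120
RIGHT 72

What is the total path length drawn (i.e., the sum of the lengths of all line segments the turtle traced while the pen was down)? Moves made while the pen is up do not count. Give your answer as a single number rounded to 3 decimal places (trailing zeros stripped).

Answer: 40

Derivation:
Executing turtle program step by step:
Start: pos=(0,0), heading=0, pen down
FD 18: (0,0) -> (18,0) [heading=0, draw]
RT 221: heading 0 -> 139
FD 5: (18,0) -> (14.226,3.28) [heading=139, draw]
FD 6: (14.226,3.28) -> (9.698,7.217) [heading=139, draw]
LT 349: heading 139 -> 128
FD 11: (9.698,7.217) -> (2.926,15.885) [heading=128, draw]
PD: pen down
LT 120: heading 128 -> 248
RT 72: heading 248 -> 176
Final: pos=(2.926,15.885), heading=176, 4 segment(s) drawn

Segment lengths:
  seg 1: (0,0) -> (18,0), length = 18
  seg 2: (18,0) -> (14.226,3.28), length = 5
  seg 3: (14.226,3.28) -> (9.698,7.217), length = 6
  seg 4: (9.698,7.217) -> (2.926,15.885), length = 11
Total = 40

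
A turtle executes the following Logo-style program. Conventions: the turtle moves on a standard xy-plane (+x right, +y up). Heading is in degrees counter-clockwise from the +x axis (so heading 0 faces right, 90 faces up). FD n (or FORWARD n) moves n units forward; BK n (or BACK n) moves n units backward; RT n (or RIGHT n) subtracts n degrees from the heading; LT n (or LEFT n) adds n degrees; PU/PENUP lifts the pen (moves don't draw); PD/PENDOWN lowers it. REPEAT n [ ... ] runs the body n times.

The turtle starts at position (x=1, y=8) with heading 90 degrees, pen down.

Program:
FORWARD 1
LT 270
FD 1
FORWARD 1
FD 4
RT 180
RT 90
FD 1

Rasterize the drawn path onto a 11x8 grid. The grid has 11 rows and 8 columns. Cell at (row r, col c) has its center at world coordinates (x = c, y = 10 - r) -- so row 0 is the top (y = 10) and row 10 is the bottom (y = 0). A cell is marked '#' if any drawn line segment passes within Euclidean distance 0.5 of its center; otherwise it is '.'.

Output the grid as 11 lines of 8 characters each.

Answer: .......#
.#######
.#......
........
........
........
........
........
........
........
........

Derivation:
Segment 0: (1,8) -> (1,9)
Segment 1: (1,9) -> (2,9)
Segment 2: (2,9) -> (3,9)
Segment 3: (3,9) -> (7,9)
Segment 4: (7,9) -> (7,10)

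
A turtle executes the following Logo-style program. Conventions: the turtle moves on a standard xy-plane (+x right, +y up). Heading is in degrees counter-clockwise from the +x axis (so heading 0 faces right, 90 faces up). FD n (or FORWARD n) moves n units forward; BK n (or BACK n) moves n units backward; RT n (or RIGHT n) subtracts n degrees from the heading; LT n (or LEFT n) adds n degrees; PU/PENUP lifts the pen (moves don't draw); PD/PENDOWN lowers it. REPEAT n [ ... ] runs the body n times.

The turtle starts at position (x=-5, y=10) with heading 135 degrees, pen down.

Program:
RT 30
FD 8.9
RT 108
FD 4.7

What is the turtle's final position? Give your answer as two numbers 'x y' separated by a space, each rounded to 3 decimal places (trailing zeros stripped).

Executing turtle program step by step:
Start: pos=(-5,10), heading=135, pen down
RT 30: heading 135 -> 105
FD 8.9: (-5,10) -> (-7.303,18.597) [heading=105, draw]
RT 108: heading 105 -> 357
FD 4.7: (-7.303,18.597) -> (-2.61,18.351) [heading=357, draw]
Final: pos=(-2.61,18.351), heading=357, 2 segment(s) drawn

Answer: -2.61 18.351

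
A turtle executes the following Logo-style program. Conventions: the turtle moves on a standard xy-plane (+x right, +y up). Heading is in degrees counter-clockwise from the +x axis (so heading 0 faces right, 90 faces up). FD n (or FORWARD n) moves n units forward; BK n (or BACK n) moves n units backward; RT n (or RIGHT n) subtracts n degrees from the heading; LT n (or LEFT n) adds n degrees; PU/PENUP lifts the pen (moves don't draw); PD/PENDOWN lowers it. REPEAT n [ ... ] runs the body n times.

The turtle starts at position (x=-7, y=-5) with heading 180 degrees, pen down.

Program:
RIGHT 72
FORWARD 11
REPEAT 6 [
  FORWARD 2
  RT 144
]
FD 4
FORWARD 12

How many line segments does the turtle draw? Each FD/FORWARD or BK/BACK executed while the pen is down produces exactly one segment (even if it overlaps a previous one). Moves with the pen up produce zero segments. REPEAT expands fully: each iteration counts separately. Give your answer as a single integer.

Executing turtle program step by step:
Start: pos=(-7,-5), heading=180, pen down
RT 72: heading 180 -> 108
FD 11: (-7,-5) -> (-10.399,5.462) [heading=108, draw]
REPEAT 6 [
  -- iteration 1/6 --
  FD 2: (-10.399,5.462) -> (-11.017,7.364) [heading=108, draw]
  RT 144: heading 108 -> 324
  -- iteration 2/6 --
  FD 2: (-11.017,7.364) -> (-9.399,6.188) [heading=324, draw]
  RT 144: heading 324 -> 180
  -- iteration 3/6 --
  FD 2: (-9.399,6.188) -> (-11.399,6.188) [heading=180, draw]
  RT 144: heading 180 -> 36
  -- iteration 4/6 --
  FD 2: (-11.399,6.188) -> (-9.781,7.364) [heading=36, draw]
  RT 144: heading 36 -> 252
  -- iteration 5/6 --
  FD 2: (-9.781,7.364) -> (-10.399,5.462) [heading=252, draw]
  RT 144: heading 252 -> 108
  -- iteration 6/6 --
  FD 2: (-10.399,5.462) -> (-11.017,7.364) [heading=108, draw]
  RT 144: heading 108 -> 324
]
FD 4: (-11.017,7.364) -> (-7.781,5.013) [heading=324, draw]
FD 12: (-7.781,5.013) -> (1.927,-2.041) [heading=324, draw]
Final: pos=(1.927,-2.041), heading=324, 9 segment(s) drawn
Segments drawn: 9

Answer: 9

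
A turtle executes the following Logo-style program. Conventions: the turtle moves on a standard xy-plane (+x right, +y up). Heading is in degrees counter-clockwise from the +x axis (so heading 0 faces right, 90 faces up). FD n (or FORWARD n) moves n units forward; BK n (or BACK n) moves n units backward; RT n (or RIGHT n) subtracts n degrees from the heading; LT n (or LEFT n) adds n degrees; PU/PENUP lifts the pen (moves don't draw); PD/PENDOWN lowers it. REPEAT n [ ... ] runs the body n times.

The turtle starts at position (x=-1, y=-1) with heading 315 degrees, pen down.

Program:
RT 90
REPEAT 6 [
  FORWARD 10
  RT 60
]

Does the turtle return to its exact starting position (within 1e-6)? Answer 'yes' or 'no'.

Answer: yes

Derivation:
Executing turtle program step by step:
Start: pos=(-1,-1), heading=315, pen down
RT 90: heading 315 -> 225
REPEAT 6 [
  -- iteration 1/6 --
  FD 10: (-1,-1) -> (-8.071,-8.071) [heading=225, draw]
  RT 60: heading 225 -> 165
  -- iteration 2/6 --
  FD 10: (-8.071,-8.071) -> (-17.73,-5.483) [heading=165, draw]
  RT 60: heading 165 -> 105
  -- iteration 3/6 --
  FD 10: (-17.73,-5.483) -> (-20.319,4.176) [heading=105, draw]
  RT 60: heading 105 -> 45
  -- iteration 4/6 --
  FD 10: (-20.319,4.176) -> (-13.247,11.247) [heading=45, draw]
  RT 60: heading 45 -> 345
  -- iteration 5/6 --
  FD 10: (-13.247,11.247) -> (-3.588,8.659) [heading=345, draw]
  RT 60: heading 345 -> 285
  -- iteration 6/6 --
  FD 10: (-3.588,8.659) -> (-1,-1) [heading=285, draw]
  RT 60: heading 285 -> 225
]
Final: pos=(-1,-1), heading=225, 6 segment(s) drawn

Start position: (-1, -1)
Final position: (-1, -1)
Distance = 0; < 1e-6 -> CLOSED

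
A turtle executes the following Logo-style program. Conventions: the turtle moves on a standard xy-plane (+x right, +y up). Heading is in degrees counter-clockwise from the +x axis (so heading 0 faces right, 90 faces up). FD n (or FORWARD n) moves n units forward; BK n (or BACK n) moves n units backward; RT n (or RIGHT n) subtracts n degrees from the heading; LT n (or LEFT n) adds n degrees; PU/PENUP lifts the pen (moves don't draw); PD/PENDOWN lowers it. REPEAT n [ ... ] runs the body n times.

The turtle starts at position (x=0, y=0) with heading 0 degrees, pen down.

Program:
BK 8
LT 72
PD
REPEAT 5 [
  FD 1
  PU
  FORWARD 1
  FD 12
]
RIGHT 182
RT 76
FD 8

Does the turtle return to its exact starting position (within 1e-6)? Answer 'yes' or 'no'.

Answer: no

Derivation:
Executing turtle program step by step:
Start: pos=(0,0), heading=0, pen down
BK 8: (0,0) -> (-8,0) [heading=0, draw]
LT 72: heading 0 -> 72
PD: pen down
REPEAT 5 [
  -- iteration 1/5 --
  FD 1: (-8,0) -> (-7.691,0.951) [heading=72, draw]
  PU: pen up
  FD 1: (-7.691,0.951) -> (-7.382,1.902) [heading=72, move]
  FD 12: (-7.382,1.902) -> (-3.674,13.315) [heading=72, move]
  -- iteration 2/5 --
  FD 1: (-3.674,13.315) -> (-3.365,14.266) [heading=72, move]
  PU: pen up
  FD 1: (-3.365,14.266) -> (-3.056,15.217) [heading=72, move]
  FD 12: (-3.056,15.217) -> (0.652,26.63) [heading=72, move]
  -- iteration 3/5 --
  FD 1: (0.652,26.63) -> (0.961,27.581) [heading=72, move]
  PU: pen up
  FD 1: (0.961,27.581) -> (1.271,28.532) [heading=72, move]
  FD 12: (1.271,28.532) -> (4.979,39.944) [heading=72, move]
  -- iteration 4/5 --
  FD 1: (4.979,39.944) -> (5.288,40.895) [heading=72, move]
  PU: pen up
  FD 1: (5.288,40.895) -> (5.597,41.846) [heading=72, move]
  FD 12: (5.597,41.846) -> (9.305,53.259) [heading=72, move]
  -- iteration 5/5 --
  FD 1: (9.305,53.259) -> (9.614,54.21) [heading=72, move]
  PU: pen up
  FD 1: (9.614,54.21) -> (9.923,55.161) [heading=72, move]
  FD 12: (9.923,55.161) -> (13.631,66.574) [heading=72, move]
]
RT 182: heading 72 -> 250
RT 76: heading 250 -> 174
FD 8: (13.631,66.574) -> (5.675,67.41) [heading=174, move]
Final: pos=(5.675,67.41), heading=174, 2 segment(s) drawn

Start position: (0, 0)
Final position: (5.675, 67.41)
Distance = 67.649; >= 1e-6 -> NOT closed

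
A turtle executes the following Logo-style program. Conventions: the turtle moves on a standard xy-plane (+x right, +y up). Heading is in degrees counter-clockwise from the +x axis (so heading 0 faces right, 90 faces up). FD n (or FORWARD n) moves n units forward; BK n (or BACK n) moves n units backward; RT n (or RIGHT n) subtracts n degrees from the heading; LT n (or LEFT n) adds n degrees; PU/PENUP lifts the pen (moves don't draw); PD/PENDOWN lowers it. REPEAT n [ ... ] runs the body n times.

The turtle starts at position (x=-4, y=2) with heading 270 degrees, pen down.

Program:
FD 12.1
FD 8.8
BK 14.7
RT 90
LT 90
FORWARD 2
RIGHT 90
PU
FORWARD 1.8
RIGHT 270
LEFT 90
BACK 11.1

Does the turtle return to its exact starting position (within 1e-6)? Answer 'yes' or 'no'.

Answer: no

Derivation:
Executing turtle program step by step:
Start: pos=(-4,2), heading=270, pen down
FD 12.1: (-4,2) -> (-4,-10.1) [heading=270, draw]
FD 8.8: (-4,-10.1) -> (-4,-18.9) [heading=270, draw]
BK 14.7: (-4,-18.9) -> (-4,-4.2) [heading=270, draw]
RT 90: heading 270 -> 180
LT 90: heading 180 -> 270
FD 2: (-4,-4.2) -> (-4,-6.2) [heading=270, draw]
RT 90: heading 270 -> 180
PU: pen up
FD 1.8: (-4,-6.2) -> (-5.8,-6.2) [heading=180, move]
RT 270: heading 180 -> 270
LT 90: heading 270 -> 0
BK 11.1: (-5.8,-6.2) -> (-16.9,-6.2) [heading=0, move]
Final: pos=(-16.9,-6.2), heading=0, 4 segment(s) drawn

Start position: (-4, 2)
Final position: (-16.9, -6.2)
Distance = 15.286; >= 1e-6 -> NOT closed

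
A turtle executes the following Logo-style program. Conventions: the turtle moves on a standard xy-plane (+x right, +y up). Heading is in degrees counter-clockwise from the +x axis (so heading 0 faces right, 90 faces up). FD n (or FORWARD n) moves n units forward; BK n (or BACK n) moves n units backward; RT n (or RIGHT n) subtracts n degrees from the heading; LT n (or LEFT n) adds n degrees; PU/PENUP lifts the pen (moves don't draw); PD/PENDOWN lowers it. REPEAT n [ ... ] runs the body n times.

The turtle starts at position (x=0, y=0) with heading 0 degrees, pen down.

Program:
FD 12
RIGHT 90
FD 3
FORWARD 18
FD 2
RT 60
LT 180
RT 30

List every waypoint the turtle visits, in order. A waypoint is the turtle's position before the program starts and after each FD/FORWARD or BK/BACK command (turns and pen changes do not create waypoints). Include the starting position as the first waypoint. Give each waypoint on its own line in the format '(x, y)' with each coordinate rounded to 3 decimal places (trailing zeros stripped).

Executing turtle program step by step:
Start: pos=(0,0), heading=0, pen down
FD 12: (0,0) -> (12,0) [heading=0, draw]
RT 90: heading 0 -> 270
FD 3: (12,0) -> (12,-3) [heading=270, draw]
FD 18: (12,-3) -> (12,-21) [heading=270, draw]
FD 2: (12,-21) -> (12,-23) [heading=270, draw]
RT 60: heading 270 -> 210
LT 180: heading 210 -> 30
RT 30: heading 30 -> 0
Final: pos=(12,-23), heading=0, 4 segment(s) drawn
Waypoints (5 total):
(0, 0)
(12, 0)
(12, -3)
(12, -21)
(12, -23)

Answer: (0, 0)
(12, 0)
(12, -3)
(12, -21)
(12, -23)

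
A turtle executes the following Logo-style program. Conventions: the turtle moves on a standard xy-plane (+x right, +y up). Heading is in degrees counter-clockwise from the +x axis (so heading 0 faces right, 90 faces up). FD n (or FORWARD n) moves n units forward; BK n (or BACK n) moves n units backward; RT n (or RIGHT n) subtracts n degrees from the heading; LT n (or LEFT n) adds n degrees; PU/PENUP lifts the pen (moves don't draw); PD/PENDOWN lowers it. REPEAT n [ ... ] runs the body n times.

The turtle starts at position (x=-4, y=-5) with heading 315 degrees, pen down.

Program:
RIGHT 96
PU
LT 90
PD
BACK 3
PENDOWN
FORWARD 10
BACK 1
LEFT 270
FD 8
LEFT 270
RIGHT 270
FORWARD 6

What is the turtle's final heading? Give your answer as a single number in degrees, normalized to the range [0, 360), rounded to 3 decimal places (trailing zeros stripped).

Answer: 219

Derivation:
Executing turtle program step by step:
Start: pos=(-4,-5), heading=315, pen down
RT 96: heading 315 -> 219
PU: pen up
LT 90: heading 219 -> 309
PD: pen down
BK 3: (-4,-5) -> (-5.888,-2.669) [heading=309, draw]
PD: pen down
FD 10: (-5.888,-2.669) -> (0.405,-10.44) [heading=309, draw]
BK 1: (0.405,-10.44) -> (-0.224,-9.663) [heading=309, draw]
LT 270: heading 309 -> 219
FD 8: (-0.224,-9.663) -> (-6.441,-14.697) [heading=219, draw]
LT 270: heading 219 -> 129
RT 270: heading 129 -> 219
FD 6: (-6.441,-14.697) -> (-11.104,-18.473) [heading=219, draw]
Final: pos=(-11.104,-18.473), heading=219, 5 segment(s) drawn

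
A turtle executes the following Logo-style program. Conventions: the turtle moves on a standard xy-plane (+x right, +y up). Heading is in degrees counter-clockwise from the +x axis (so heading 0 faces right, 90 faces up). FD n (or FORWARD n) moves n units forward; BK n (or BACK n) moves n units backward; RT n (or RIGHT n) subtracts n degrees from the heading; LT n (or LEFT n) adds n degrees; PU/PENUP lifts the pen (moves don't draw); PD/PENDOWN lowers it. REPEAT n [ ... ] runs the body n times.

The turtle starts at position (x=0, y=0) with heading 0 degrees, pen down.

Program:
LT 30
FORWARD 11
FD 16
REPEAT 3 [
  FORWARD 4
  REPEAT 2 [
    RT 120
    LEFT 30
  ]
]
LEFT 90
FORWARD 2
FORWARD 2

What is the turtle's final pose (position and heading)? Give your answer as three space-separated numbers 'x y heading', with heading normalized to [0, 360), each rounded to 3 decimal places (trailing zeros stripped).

Executing turtle program step by step:
Start: pos=(0,0), heading=0, pen down
LT 30: heading 0 -> 30
FD 11: (0,0) -> (9.526,5.5) [heading=30, draw]
FD 16: (9.526,5.5) -> (23.383,13.5) [heading=30, draw]
REPEAT 3 [
  -- iteration 1/3 --
  FD 4: (23.383,13.5) -> (26.847,15.5) [heading=30, draw]
  REPEAT 2 [
    -- iteration 1/2 --
    RT 120: heading 30 -> 270
    LT 30: heading 270 -> 300
    -- iteration 2/2 --
    RT 120: heading 300 -> 180
    LT 30: heading 180 -> 210
  ]
  -- iteration 2/3 --
  FD 4: (26.847,15.5) -> (23.383,13.5) [heading=210, draw]
  REPEAT 2 [
    -- iteration 1/2 --
    RT 120: heading 210 -> 90
    LT 30: heading 90 -> 120
    -- iteration 2/2 --
    RT 120: heading 120 -> 0
    LT 30: heading 0 -> 30
  ]
  -- iteration 3/3 --
  FD 4: (23.383,13.5) -> (26.847,15.5) [heading=30, draw]
  REPEAT 2 [
    -- iteration 1/2 --
    RT 120: heading 30 -> 270
    LT 30: heading 270 -> 300
    -- iteration 2/2 --
    RT 120: heading 300 -> 180
    LT 30: heading 180 -> 210
  ]
]
LT 90: heading 210 -> 300
FD 2: (26.847,15.5) -> (27.847,13.768) [heading=300, draw]
FD 2: (27.847,13.768) -> (28.847,12.036) [heading=300, draw]
Final: pos=(28.847,12.036), heading=300, 7 segment(s) drawn

Answer: 28.847 12.036 300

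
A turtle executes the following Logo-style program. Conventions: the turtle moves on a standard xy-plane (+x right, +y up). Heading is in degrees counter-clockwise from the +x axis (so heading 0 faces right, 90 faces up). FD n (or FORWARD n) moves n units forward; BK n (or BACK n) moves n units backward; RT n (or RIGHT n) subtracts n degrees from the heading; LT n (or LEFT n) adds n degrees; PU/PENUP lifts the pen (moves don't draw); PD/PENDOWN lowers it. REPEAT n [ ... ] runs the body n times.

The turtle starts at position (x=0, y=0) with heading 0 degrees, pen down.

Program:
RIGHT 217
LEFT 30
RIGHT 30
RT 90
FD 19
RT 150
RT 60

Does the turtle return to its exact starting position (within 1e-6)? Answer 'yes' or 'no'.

Answer: no

Derivation:
Executing turtle program step by step:
Start: pos=(0,0), heading=0, pen down
RT 217: heading 0 -> 143
LT 30: heading 143 -> 173
RT 30: heading 173 -> 143
RT 90: heading 143 -> 53
FD 19: (0,0) -> (11.434,15.174) [heading=53, draw]
RT 150: heading 53 -> 263
RT 60: heading 263 -> 203
Final: pos=(11.434,15.174), heading=203, 1 segment(s) drawn

Start position: (0, 0)
Final position: (11.434, 15.174)
Distance = 19; >= 1e-6 -> NOT closed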